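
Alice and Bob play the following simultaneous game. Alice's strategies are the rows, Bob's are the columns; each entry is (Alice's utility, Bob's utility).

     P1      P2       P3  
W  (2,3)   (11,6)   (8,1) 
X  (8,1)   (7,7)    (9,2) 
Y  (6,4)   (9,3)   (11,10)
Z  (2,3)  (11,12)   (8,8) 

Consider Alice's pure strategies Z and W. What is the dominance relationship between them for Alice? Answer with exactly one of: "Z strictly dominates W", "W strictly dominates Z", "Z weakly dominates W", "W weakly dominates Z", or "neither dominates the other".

neither dominates the other

Z's payoffs vs W's, by Bob's action — P1: 2=2, P2: 11=11, P3: 8=8.
The two strategies tie everywhere; neither dominates the other.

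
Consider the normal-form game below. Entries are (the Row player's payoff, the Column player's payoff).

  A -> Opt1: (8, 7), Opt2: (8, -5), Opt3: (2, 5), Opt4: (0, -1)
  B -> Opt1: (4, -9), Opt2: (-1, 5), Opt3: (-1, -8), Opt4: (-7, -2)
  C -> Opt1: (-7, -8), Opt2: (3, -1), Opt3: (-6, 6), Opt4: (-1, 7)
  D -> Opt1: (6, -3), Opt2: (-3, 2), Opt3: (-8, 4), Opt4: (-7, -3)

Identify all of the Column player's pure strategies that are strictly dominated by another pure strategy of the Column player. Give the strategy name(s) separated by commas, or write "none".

Nothing dominates Opt1: Opt2 at A (7>-5); Opt3 at A (7>5); Opt4 at A (7>-1).
Opt2 is not dominated — it holds its own against Opt1 at B (5>-9); Opt3 at B (5>-8); Opt4 at B (5>-2).
Opt3 is not dominated — it holds its own against Opt1 at B (-8>-9); Opt2 at A (5>-5); Opt4 at A (5>-1).
Opt4 is not dominated — it holds its own against Opt1 at B (-2>-9); Opt2 at A (-1>-5); Opt3 at B (-2>-8).

none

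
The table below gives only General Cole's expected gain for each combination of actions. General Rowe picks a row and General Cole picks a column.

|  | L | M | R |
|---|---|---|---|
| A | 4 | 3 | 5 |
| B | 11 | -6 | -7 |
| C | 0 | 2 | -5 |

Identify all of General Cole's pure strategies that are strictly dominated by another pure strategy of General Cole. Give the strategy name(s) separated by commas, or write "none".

L is not dominated — it holds its own against M at A (4>3); R at B (11>-7).
M is not dominated — it holds its own against L at C (2>0); R at B (-6>-7).
R is not dominated — it holds its own against L at A (5>4); M at A (5>3).

none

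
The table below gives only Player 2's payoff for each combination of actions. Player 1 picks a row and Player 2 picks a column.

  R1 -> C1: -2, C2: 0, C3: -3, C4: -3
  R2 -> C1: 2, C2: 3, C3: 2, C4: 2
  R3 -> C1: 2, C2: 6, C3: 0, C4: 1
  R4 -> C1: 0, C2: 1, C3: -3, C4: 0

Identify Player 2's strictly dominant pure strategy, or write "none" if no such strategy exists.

C2 vs C1: R1: 0>-2, R2: 3>2, R3: 6>2, R4: 1>0.
C2 vs C3: R1: 0>-3, R2: 3>2, R3: 6>0, R4: 1>-3.
C2 vs C4: R1: 0>-3, R2: 3>2, R3: 6>1, R4: 1>0.
C2 strictly beats every other strategy against every opponent action, so it is strictly dominant.

C2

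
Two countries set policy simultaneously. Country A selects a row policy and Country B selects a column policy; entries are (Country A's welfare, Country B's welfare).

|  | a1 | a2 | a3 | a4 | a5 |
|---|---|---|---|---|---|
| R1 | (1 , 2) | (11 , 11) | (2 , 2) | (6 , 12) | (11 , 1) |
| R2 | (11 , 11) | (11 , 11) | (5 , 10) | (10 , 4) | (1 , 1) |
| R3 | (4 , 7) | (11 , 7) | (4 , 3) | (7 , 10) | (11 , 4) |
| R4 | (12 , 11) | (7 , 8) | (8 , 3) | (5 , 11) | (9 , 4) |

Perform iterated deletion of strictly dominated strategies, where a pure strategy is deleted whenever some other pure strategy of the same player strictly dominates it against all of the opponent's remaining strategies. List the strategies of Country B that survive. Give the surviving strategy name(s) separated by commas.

Country B's strategy a3 is strictly dominated by a2 (R1: 11>2, R2: 11>10, R3: 7>3, R4: 8>3) and is removed.
Country B's strategy a5 is strictly dominated by a1 (R1: 2>1, R2: 11>1, R3: 7>4, R4: 11>4) and is removed.
Among the remaining strategies, none is strictly dominated by another pure strategy of the same player, so the elimination stops.
Surviving strategies — Country A: {R1, R2, R3, R4}; Country B: {a1, a2, a4}.

a1, a2, a4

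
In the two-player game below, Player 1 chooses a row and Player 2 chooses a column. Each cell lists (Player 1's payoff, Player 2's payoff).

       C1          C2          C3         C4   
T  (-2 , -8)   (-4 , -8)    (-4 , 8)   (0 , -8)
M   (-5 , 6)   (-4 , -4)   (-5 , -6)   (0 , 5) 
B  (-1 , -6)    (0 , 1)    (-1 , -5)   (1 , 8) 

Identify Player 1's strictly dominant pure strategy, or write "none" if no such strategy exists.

B

B vs T: C1: -1>-2, C2: 0>-4, C3: -1>-4, C4: 1>0.
B vs M: C1: -1>-5, C2: 0>-4, C3: -1>-5, C4: 1>0.
B strictly beats every other strategy against every opponent action, so it is strictly dominant.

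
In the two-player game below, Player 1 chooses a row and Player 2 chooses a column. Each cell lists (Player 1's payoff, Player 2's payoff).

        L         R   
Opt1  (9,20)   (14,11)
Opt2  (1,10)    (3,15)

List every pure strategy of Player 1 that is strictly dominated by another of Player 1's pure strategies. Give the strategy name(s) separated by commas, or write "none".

Opt2

Opt1 is not dominated — it holds its own against Opt2 at L (9>1).
Opt1 strictly dominates Opt2 — L: 9>1, R: 14>3.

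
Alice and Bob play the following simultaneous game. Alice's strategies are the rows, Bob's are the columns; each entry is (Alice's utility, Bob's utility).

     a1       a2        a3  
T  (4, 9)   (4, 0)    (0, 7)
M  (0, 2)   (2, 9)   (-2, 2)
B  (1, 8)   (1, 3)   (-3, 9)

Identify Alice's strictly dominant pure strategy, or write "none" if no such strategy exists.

T

T vs M: a1: 4>0, a2: 4>2, a3: 0>-2.
T vs B: a1: 4>1, a2: 4>1, a3: 0>-3.
T strictly beats every other strategy against every opponent action, so it is strictly dominant.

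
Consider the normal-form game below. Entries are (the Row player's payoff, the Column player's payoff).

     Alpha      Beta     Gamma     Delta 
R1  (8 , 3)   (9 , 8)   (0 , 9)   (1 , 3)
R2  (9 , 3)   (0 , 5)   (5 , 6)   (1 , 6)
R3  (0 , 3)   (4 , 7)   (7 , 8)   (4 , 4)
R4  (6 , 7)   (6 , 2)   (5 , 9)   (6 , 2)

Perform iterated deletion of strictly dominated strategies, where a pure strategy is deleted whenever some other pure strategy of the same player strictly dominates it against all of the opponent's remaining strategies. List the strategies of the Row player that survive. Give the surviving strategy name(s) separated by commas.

R3

The Column player's strategy Alpha is strictly dominated by Gamma (R1: 9>3, R2: 6>3, R3: 8>3, R4: 9>7) and is removed.
The Row player's strategy R2 is strictly dominated by R3 (Beta: 4>0, Gamma: 7>5, Delta: 4>1) and is removed.
Column Beta is eliminated: Gamma beats it against every remaining row (R1: 9>8, R3: 8>7, R4: 9>2).
The Row player's strategy R1 is strictly dominated by R3 (Gamma: 7>0, Delta: 4>1) and is removed.
For the Column player, Gamma strictly dominates Delta on the remaining rows (R3: 8>4, R4: 9>2); eliminate Delta.
For the Row player, R3 strictly dominates R4 on the remaining columns (Gamma: 7>5); eliminate R4.
Among the remaining strategies, none is strictly dominated by another pure strategy of the same player, so the elimination stops.
Surviving strategies — the Row player: {R3}; the Column player: {Gamma}.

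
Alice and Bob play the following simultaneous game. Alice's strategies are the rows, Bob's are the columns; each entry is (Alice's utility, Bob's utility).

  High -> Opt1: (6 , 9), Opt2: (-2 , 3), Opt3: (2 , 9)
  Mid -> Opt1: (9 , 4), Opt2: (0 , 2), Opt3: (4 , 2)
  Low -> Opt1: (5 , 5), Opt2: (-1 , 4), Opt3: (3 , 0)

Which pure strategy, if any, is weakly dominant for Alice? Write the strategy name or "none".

Mid

Mid vs High: Opt1: 9>6, Opt2: 0>-2, Opt3: 4>2.
Mid vs Low: Opt1: 9>5, Opt2: 0>-1, Opt3: 4>3.
Mid is at least as good as every other strategy against every opponent action, so it is weakly dominant.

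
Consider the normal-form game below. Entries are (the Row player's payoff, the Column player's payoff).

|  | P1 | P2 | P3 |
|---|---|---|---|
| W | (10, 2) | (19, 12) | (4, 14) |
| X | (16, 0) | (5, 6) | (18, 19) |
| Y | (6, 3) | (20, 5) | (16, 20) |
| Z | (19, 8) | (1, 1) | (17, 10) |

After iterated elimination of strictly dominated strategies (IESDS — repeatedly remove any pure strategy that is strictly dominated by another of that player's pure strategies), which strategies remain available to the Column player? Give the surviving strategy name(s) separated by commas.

P3

Column P1 is eliminated: P3 beats it against every remaining row (W: 14>2, X: 19>0, Y: 20>3, Z: 10>8).
For the Row player, Y strictly dominates W on the remaining columns (P2: 20>19, P3: 16>4); eliminate W.
For the Row player, X strictly dominates Z on the remaining columns (P2: 5>1, P3: 18>17); eliminate Z.
The Column player's strategy P2 is strictly dominated by P3 (X: 19>6, Y: 20>5) and is removed.
The Row player's strategy Y is strictly dominated by X (P3: 18>16) and is removed.
Among the remaining strategies, none is strictly dominated by another pure strategy of the same player, so the elimination stops.
Surviving strategies — the Row player: {X}; the Column player: {P3}.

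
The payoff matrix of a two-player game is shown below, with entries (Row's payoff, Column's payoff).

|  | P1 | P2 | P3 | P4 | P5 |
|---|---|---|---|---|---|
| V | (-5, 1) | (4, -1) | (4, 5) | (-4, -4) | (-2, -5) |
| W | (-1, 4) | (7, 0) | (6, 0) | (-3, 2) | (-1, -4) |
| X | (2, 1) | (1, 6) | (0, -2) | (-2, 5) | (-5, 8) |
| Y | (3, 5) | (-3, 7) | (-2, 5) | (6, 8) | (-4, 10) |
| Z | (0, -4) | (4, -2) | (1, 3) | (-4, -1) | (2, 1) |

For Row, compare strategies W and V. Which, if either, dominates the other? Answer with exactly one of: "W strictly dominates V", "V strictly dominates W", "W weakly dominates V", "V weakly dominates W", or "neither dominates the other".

W strictly dominates V

Compare W to V across every action of Column: P1: -1>-5, P2: 7>4, P3: 6>4, P4: -3>-4, P5: -1>-2.
W gives a strictly higher payoff against every action of Column, so W strictly dominates V.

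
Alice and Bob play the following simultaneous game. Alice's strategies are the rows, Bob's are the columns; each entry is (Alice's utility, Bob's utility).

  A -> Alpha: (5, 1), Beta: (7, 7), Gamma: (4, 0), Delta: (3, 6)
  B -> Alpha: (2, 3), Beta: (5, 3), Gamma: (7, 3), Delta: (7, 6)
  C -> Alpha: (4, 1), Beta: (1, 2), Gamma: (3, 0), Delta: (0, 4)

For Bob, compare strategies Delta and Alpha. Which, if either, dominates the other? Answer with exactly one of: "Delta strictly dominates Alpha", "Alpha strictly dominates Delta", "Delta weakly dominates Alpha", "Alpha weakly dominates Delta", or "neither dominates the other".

Delta strictly dominates Alpha

Delta's payoffs vs Alpha's, by Alice's action — A: 6>1, B: 6>3, C: 4>1.
Delta gives a strictly higher payoff against each choice by Alice, so Delta strictly dominates Alpha.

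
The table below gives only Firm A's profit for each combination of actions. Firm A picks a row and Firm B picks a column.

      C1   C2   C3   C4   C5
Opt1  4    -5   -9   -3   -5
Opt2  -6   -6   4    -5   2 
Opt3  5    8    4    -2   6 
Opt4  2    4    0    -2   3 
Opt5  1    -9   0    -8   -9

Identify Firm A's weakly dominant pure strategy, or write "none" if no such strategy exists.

Opt3 vs Opt1: C1: 5>4, C2: 8>-5, C3: 4>-9, C4: -2>-3, C5: 6>-5.
Opt3 vs Opt2: C1: 5>-6, C2: 8>-6, C3: 4=4, C4: -2>-5, C5: 6>2.
Opt3 vs Opt4: C1: 5>2, C2: 8>4, C3: 4>0, C4: -2=-2, C5: 6>3.
Opt3 vs Opt5: C1: 5>1, C2: 8>-9, C3: 4>0, C4: -2>-8, C5: 6>-9.
Opt3 is at least as good as every other strategy against every opponent action, so it is weakly dominant.

Opt3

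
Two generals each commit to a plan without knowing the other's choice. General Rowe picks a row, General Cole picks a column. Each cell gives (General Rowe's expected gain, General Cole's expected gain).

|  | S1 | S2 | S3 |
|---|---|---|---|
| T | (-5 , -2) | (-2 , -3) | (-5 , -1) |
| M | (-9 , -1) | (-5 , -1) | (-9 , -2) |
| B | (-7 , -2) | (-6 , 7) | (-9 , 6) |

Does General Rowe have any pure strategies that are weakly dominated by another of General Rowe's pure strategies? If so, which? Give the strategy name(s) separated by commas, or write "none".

T is not dominated — it holds its own against M at S1 (-5>-9); B at S1 (-5>-7).
M: dominated, since T does at least as well everywhere (S1: -5>-9, S2: -2>-5, S3: -5>-9).
B is weakly dominated by T (S1: -5>-7, S2: -2>-6, S3: -5>-9).

M, B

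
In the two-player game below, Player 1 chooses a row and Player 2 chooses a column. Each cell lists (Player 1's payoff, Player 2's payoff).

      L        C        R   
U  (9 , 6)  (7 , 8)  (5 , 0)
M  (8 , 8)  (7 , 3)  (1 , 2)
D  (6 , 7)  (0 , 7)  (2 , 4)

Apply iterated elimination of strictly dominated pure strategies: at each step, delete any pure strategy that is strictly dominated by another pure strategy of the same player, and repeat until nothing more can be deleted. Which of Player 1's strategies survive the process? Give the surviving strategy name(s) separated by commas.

For Player 1, U strictly dominates D on the remaining columns (L: 9>6, C: 7>0, R: 5>2); eliminate D.
Player 2's strategy R is strictly dominated by L (U: 6>0, M: 8>2) and is removed.
Among the remaining strategies, none is strictly dominated by another pure strategy of the same player, so the elimination stops.
Surviving strategies — Player 1: {U, M}; Player 2: {L, C}.

U, M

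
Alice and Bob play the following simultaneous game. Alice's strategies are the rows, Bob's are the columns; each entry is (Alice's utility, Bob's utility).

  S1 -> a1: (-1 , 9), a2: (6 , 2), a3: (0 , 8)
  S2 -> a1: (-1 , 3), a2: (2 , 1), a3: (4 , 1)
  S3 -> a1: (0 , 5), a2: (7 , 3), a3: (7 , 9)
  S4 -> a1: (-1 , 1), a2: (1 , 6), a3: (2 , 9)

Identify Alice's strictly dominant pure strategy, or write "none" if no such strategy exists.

S3 vs S1: a1: 0>-1, a2: 7>6, a3: 7>0.
S3 vs S2: a1: 0>-1, a2: 7>2, a3: 7>4.
S3 vs S4: a1: 0>-1, a2: 7>1, a3: 7>2.
S3 strictly beats every other strategy against every opponent action, so it is strictly dominant.

S3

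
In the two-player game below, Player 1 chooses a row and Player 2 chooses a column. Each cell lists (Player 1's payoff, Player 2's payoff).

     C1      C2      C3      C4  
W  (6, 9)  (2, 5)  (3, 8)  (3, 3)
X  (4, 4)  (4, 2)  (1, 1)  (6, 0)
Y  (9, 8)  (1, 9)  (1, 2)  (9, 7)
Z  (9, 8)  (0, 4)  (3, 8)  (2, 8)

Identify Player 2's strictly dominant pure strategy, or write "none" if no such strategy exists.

C1 fails to dominate C2 at Y (8<9).
C2 fails to dominate C1 at W (5<9).
C3 fails to dominate C1 at W (8<9).
C4 fails to dominate C1 at W (3<9).
No single strategy dominates all the others.

none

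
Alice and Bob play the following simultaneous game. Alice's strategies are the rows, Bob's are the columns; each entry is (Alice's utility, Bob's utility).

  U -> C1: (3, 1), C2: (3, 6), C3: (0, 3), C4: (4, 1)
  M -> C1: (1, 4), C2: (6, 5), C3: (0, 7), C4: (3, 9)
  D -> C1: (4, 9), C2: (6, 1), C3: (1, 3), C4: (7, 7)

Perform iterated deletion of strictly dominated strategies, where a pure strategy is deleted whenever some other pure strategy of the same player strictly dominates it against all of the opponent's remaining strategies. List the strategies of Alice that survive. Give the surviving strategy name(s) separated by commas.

D

For Alice, D strictly dominates U on the remaining columns (C1: 4>3, C2: 6>3, C3: 1>0, C4: 7>4); eliminate U.
Column C2 is eliminated: C3 beats it against every remaining row (M: 7>5, D: 3>1).
For Alice, D strictly dominates M on the remaining columns (C1: 4>1, C3: 1>0, C4: 7>3); eliminate M.
Bob's strategy C3 is strictly dominated by C1 (D: 9>3) and is removed.
For Bob, C1 strictly dominates C4 on the remaining rows (D: 9>7); eliminate C4.
Among the remaining strategies, none is strictly dominated by another pure strategy of the same player, so the elimination stops.
Surviving strategies — Alice: {D}; Bob: {C1}.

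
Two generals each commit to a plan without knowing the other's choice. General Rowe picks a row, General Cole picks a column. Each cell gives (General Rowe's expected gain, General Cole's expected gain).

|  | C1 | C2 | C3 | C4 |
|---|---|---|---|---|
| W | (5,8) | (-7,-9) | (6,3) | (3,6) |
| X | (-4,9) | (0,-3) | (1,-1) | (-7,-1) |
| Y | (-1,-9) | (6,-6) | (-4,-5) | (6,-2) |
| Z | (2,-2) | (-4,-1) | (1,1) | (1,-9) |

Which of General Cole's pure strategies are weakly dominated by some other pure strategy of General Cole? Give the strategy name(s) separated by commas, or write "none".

C2

C1 is not dominated — it holds its own against C2 at W (8>-9); C3 at W (8>3); C4 at W (8>6).
C3 weakly dominates C2 — W: 3>-9, X: -1>-3, Y: -5>-6, Z: 1>-1.
C3 is not dominated — it holds its own against C1 at Y (-5>-9); C2 at W (3>-9); C4 at Z (1>-9).
C4: no other strategy beats it everywhere (C1 at Y (-2>-9); C2 at W (6>-9); C3 at W (6>3)).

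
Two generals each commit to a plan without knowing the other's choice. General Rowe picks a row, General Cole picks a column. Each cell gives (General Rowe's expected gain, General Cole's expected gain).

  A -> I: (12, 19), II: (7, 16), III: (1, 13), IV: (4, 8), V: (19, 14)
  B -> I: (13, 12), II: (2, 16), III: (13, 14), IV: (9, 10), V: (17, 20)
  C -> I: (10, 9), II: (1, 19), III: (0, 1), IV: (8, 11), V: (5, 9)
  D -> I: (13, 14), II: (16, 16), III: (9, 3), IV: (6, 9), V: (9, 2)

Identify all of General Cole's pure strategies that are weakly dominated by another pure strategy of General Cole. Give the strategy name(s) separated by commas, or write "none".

I is not dominated — it holds its own against II at A (19>16); III at A (19>13); IV at A (19>8); V at A (19>14).
II is not dominated — it holds its own against I at B (16>12); III at A (16>13); IV at A (16>8); V at A (16>14).
II weakly dominates III — A: 16>13, B: 16>14, C: 19>1, D: 16>3.
IV is weakly dominated by II (A: 16>8, B: 16>10, C: 19>11, D: 16>9).
V: no other strategy beats it everywhere (I at B (20>12); II at B (20>16); III at A (14>13); IV at A (14>8)).

III, IV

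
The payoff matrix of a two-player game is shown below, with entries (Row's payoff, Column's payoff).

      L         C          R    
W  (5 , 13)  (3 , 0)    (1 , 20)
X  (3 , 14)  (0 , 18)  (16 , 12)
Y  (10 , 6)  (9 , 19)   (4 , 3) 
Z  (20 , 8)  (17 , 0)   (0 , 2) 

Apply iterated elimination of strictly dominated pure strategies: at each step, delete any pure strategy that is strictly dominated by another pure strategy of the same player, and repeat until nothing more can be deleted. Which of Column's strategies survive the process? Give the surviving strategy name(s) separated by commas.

L

For Row, Y strictly dominates W on the remaining columns (L: 10>5, C: 9>3, R: 4>1); eliminate W.
Column's strategy R is strictly dominated by L (X: 14>12, Y: 6>3, Z: 8>2) and is removed.
Row X is eliminated: Y beats it against every remaining column (L: 10>3, C: 9>0).
For Row, Z strictly dominates Y on the remaining columns (L: 20>10, C: 17>9); eliminate Y.
Column's strategy C is strictly dominated by L (Z: 8>0) and is removed.
Among the remaining strategies, none is strictly dominated by another pure strategy of the same player, so the elimination stops.
Surviving strategies — Row: {Z}; Column: {L}.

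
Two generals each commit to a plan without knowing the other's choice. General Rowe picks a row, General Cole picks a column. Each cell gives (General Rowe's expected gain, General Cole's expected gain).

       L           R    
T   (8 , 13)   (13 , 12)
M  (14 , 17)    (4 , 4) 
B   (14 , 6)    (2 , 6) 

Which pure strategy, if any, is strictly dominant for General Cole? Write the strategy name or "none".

L fails to dominate R at B (6=6).
R fails to dominate L at T (12<13).
No single strategy dominates all the others.

none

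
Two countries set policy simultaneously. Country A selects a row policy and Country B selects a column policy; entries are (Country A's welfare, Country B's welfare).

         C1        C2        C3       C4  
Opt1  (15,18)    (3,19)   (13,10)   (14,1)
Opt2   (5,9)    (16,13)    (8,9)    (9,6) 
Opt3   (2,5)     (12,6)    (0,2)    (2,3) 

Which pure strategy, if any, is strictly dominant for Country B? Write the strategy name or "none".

C2 vs C1: Opt1: 19>18, Opt2: 13>9, Opt3: 6>5.
C2 vs C3: Opt1: 19>10, Opt2: 13>9, Opt3: 6>2.
C2 vs C4: Opt1: 19>1, Opt2: 13>6, Opt3: 6>3.
C2 strictly beats every other strategy against every opponent action, so it is strictly dominant.

C2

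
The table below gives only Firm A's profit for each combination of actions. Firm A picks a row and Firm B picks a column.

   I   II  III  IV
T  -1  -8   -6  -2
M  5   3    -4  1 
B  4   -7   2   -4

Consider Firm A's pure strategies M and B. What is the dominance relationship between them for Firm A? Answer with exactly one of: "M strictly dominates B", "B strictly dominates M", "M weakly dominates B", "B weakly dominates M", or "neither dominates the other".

neither dominates the other

Compare M to B across every action of Firm B: I: 5>4, II: 3>-7, III: -4<2, IV: 1>-4.
M does better at I, II, IV but worse at III; neither strategy dominates the other.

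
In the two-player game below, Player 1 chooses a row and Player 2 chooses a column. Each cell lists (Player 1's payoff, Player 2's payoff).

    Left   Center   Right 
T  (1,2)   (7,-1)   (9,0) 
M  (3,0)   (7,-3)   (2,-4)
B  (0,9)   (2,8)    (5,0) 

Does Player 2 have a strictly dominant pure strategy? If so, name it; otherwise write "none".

Left

Left vs Center: T: 2>-1, M: 0>-3, B: 9>8.
Left vs Right: T: 2>0, M: 0>-4, B: 9>0.
Left strictly beats every other strategy against every opponent action, so it is strictly dominant.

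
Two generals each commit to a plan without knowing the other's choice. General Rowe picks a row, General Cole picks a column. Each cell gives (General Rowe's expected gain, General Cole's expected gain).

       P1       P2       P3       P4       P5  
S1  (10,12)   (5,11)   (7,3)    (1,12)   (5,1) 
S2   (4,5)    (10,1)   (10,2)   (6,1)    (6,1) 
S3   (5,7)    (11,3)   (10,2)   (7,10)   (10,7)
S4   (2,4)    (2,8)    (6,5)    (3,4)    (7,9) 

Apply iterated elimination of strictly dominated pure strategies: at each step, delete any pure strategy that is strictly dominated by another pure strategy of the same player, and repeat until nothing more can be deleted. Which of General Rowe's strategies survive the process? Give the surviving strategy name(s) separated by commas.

S1, S3

Row S4 is eliminated: S3 beats it against every remaining column (P1: 5>2, P2: 11>2, P3: 10>6, P4: 7>3, P5: 10>7).
For General Cole, P1 strictly dominates P2 on the remaining rows (S1: 12>11, S2: 5>1, S3: 7>3); eliminate P2.
For General Cole, P1 strictly dominates P3 on the remaining rows (S1: 12>3, S2: 5>2, S3: 7>2); eliminate P3.
Row S2 is eliminated: S3 beats it against every remaining column (P1: 5>4, P4: 7>6, P5: 10>6).
General Cole's strategy P5 is strictly dominated by P4 (S1: 12>1, S3: 10>7) and is removed.
Among the remaining strategies, none is strictly dominated by another pure strategy of the same player, so the elimination stops.
Surviving strategies — General Rowe: {S1, S3}; General Cole: {P1, P4}.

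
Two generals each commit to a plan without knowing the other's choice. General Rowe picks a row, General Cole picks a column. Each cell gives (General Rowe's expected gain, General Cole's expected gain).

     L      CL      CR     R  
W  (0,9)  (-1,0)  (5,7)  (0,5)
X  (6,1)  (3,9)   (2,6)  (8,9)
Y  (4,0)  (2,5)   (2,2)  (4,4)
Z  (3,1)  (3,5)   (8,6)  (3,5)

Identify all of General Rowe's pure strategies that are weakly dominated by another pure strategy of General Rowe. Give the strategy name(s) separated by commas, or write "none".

W, Y

W is weakly dominated by Z (L: 3>0, CL: 3>-1, CR: 8>5, R: 3>0).
Nothing dominates X: W at L (6>0); Y at L (6>4); Z at L (6>3).
X weakly dominates Y — L: 6>4, CL: 3>2, CR: 2=2, R: 8>4.
Z: no other strategy beats it everywhere (W at L (3>0); X at CR (8>2); Y at CL (3>2)).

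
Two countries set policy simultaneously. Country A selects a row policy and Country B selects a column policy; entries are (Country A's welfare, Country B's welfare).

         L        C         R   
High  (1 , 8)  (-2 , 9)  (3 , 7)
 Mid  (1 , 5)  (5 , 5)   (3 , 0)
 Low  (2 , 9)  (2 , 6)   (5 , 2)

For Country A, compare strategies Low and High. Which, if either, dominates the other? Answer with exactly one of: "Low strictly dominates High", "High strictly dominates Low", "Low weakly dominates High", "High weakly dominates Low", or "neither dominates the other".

Low's payoffs vs High's, by Country B's action — L: 2>1, C: 2>-2, R: 5>3.
Every comparison favours Low, so Low strictly dominates High.

Low strictly dominates High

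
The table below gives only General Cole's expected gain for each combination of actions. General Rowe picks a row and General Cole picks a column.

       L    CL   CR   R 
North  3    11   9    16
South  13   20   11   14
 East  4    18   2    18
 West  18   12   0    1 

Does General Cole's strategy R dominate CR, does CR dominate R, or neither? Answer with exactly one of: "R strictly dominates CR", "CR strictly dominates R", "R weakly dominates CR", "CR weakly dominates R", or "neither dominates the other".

R strictly dominates CR

Compare R to CR across each choice by General Rowe: North: 16>9, South: 14>11, East: 18>2, West: 1>0.
R gives a strictly higher payoff against each choice by General Rowe, so R strictly dominates CR.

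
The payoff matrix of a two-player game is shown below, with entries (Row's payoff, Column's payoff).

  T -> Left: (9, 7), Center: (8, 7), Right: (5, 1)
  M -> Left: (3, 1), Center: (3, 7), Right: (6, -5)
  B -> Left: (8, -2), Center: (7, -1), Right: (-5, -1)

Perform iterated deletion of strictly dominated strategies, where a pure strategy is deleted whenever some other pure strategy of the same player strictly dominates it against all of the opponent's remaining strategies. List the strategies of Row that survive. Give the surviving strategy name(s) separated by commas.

T

Row's strategy B is strictly dominated by T (Left: 9>8, Center: 8>7, Right: 5>-5) and is removed.
For Column, Left strictly dominates Right on the remaining rows (T: 7>1, M: 1>-5); eliminate Right.
Row M is eliminated: T beats it against every remaining column (Left: 9>3, Center: 8>3).
Among the remaining strategies, none is strictly dominated by another pure strategy of the same player, so the elimination stops.
Surviving strategies — Row: {T}; Column: {Left, Center}.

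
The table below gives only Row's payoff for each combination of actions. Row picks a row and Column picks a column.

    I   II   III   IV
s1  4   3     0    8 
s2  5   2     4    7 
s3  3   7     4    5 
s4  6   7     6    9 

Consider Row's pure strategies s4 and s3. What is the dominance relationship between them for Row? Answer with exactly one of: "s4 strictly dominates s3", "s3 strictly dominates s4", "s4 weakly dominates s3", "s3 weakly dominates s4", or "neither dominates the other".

Compare s4 to s3 across every action of Column: I: 6>3, II: 7=7, III: 6>4, IV: 9>5.
s4 is at least as good everywhere and strictly better somewhere (tied only at II), so s4 weakly but not strictly dominates s3.

s4 weakly dominates s3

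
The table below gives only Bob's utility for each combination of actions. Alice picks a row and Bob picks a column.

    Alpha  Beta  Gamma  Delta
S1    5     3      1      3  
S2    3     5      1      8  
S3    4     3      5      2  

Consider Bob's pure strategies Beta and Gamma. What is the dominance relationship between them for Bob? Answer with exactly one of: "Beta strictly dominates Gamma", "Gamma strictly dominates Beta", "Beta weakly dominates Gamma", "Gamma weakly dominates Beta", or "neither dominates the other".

neither dominates the other

Compare Beta to Gamma across every action of Alice: S1: 3>1, S2: 5>1, S3: 3<5.
Beta does better at S1, S2 but worse at S3; neither strategy dominates the other.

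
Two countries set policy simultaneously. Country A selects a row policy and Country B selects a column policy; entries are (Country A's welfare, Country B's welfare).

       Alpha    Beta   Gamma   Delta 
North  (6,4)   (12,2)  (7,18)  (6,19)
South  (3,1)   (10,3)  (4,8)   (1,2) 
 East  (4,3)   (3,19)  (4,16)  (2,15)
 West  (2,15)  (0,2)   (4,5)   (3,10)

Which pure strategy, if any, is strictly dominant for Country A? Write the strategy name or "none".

North vs South: Alpha: 6>3, Beta: 12>10, Gamma: 7>4, Delta: 6>1.
North vs East: Alpha: 6>4, Beta: 12>3, Gamma: 7>4, Delta: 6>2.
North vs West: Alpha: 6>2, Beta: 12>0, Gamma: 7>4, Delta: 6>3.
North strictly beats every other strategy against every opponent action, so it is strictly dominant.

North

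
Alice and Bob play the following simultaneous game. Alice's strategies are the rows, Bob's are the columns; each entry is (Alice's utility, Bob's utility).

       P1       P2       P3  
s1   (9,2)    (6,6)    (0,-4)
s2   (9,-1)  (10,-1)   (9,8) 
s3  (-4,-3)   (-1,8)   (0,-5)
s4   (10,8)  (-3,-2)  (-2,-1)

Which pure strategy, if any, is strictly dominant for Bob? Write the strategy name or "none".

P1 fails to dominate P2 at s1 (2<6).
P2 fails to dominate P1 at s2 (-1=-1).
P3 fails to dominate P1 at s1 (-4<2).
No single strategy dominates all the others.

none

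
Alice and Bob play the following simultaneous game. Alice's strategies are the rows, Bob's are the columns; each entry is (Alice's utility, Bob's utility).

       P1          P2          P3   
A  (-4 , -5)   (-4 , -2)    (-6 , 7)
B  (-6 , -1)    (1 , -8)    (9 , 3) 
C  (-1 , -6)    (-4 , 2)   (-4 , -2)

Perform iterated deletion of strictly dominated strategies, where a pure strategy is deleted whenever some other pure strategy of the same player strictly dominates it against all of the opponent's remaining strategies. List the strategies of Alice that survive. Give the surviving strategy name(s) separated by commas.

B

Column P1 is eliminated: P3 beats it against every remaining row (A: 7>-5, B: 3>-1, C: -2>-6).
Alice's strategy A is strictly dominated by B (P2: 1>-4, P3: 9>-6) and is removed.
For Alice, B strictly dominates C on the remaining columns (P2: 1>-4, P3: 9>-4); eliminate C.
Bob's strategy P2 is strictly dominated by P3 (B: 3>-8) and is removed.
Among the remaining strategies, none is strictly dominated by another pure strategy of the same player, so the elimination stops.
Surviving strategies — Alice: {B}; Bob: {P3}.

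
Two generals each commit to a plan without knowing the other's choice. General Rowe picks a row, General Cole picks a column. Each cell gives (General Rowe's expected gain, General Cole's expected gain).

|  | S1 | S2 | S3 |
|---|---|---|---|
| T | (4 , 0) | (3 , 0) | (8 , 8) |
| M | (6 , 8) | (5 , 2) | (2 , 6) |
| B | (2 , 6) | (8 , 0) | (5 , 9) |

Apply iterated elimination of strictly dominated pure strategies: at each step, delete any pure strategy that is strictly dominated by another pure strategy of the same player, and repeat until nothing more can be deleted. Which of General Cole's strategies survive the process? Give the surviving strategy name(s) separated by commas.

General Cole's strategy S2 is strictly dominated by S3 (T: 8>0, M: 6>2, B: 9>0) and is removed.
Row B is eliminated: T beats it against every remaining column (S1: 4>2, S3: 8>5).
Among the remaining strategies, none is strictly dominated by another pure strategy of the same player, so the elimination stops.
Surviving strategies — General Rowe: {T, M}; General Cole: {S1, S3}.

S1, S3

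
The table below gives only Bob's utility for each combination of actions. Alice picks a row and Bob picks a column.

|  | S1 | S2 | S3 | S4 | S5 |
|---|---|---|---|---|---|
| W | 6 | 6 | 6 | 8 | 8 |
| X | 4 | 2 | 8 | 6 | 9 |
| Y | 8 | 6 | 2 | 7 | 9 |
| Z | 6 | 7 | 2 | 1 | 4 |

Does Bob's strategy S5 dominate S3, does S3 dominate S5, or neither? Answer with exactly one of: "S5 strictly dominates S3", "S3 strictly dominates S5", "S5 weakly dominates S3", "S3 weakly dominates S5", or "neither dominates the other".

Compare S5 to S3 across each opponent action: W: 8>6, X: 9>8, Y: 9>2, Z: 4>2.
Every comparison favours S5, so S5 strictly dominates S3.

S5 strictly dominates S3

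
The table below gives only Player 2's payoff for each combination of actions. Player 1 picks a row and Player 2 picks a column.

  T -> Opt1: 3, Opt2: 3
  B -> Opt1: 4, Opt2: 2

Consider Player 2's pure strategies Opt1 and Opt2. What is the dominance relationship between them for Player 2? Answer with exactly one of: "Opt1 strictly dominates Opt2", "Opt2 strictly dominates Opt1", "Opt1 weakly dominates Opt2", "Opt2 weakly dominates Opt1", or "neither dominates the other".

Opt1 weakly dominates Opt2

Compare Opt1 to Opt2 across every action of Player 1: T: 3=3, B: 4>2.
Opt1 is at least as good everywhere and strictly better somewhere (tied only at T), so Opt1 weakly but not strictly dominates Opt2.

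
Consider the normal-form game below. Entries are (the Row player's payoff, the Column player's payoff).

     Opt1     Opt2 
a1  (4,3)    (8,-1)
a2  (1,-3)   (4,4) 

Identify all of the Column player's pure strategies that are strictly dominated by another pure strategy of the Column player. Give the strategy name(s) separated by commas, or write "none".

none

Opt1: no other strategy beats it everywhere (Opt2 at a1 (3>-1)).
Opt2 is not dominated — it holds its own against Opt1 at a2 (4>-3).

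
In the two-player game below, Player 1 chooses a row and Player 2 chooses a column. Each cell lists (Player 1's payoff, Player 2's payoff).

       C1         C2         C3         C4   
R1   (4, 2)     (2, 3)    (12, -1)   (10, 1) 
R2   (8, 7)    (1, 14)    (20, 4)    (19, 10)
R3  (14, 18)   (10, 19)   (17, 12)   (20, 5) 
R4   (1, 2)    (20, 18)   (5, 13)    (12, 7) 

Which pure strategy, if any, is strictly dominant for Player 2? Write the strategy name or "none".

C2

C2 vs C1: R1: 3>2, R2: 14>7, R3: 19>18, R4: 18>2.
C2 vs C3: R1: 3>-1, R2: 14>4, R3: 19>12, R4: 18>13.
C2 vs C4: R1: 3>1, R2: 14>10, R3: 19>5, R4: 18>7.
C2 strictly beats every other strategy against every opponent action, so it is strictly dominant.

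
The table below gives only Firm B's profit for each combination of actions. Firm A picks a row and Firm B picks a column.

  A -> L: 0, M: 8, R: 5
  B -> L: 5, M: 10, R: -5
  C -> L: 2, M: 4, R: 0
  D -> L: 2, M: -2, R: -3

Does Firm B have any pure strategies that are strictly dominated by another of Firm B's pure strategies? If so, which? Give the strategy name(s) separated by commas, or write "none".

L: no other strategy beats it everywhere (M at D (2>-2); R at B (5>-5)).
Nothing dominates M: L at A (8>0); R at A (8>5).
R: dominated, since M does at least as well everywhere (A: 8>5, B: 10>-5, C: 4>0, D: -2>-3).

R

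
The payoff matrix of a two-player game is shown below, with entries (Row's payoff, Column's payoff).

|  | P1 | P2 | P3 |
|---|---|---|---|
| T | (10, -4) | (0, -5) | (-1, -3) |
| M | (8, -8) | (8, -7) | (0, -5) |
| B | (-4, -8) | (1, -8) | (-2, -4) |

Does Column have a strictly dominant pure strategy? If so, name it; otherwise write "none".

P3 vs P1: T: -3>-4, M: -5>-8, B: -4>-8.
P3 vs P2: T: -3>-5, M: -5>-7, B: -4>-8.
P3 strictly beats every other strategy against every opponent action, so it is strictly dominant.

P3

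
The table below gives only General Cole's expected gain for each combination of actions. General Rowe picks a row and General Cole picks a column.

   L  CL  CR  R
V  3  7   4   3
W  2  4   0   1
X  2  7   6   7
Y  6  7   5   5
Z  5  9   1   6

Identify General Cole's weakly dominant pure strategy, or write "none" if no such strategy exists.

CL

CL vs L: V: 7>3, W: 4>2, X: 7>2, Y: 7>6, Z: 9>5.
CL vs CR: V: 7>4, W: 4>0, X: 7>6, Y: 7>5, Z: 9>1.
CL vs R: V: 7>3, W: 4>1, X: 7=7, Y: 7>5, Z: 9>6.
CL is at least as good as every other strategy against every opponent action, so it is weakly dominant.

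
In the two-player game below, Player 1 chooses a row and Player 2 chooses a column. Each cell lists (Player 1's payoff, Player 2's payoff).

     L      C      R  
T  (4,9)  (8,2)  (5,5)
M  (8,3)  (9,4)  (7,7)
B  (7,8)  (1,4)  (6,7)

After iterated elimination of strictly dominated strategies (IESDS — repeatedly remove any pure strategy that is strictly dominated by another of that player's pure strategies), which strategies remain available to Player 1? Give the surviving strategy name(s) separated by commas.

M

For Player 1, M strictly dominates T on the remaining columns (L: 8>4, C: 9>8, R: 7>5); eliminate T.
Player 1's strategy B is strictly dominated by M (L: 8>7, C: 9>1, R: 7>6) and is removed.
For Player 2, C strictly dominates L on the remaining rows (M: 4>3); eliminate L.
Column C is eliminated: R beats it against every remaining row (M: 7>4).
Among the remaining strategies, none is strictly dominated by another pure strategy of the same player, so the elimination stops.
Surviving strategies — Player 1: {M}; Player 2: {R}.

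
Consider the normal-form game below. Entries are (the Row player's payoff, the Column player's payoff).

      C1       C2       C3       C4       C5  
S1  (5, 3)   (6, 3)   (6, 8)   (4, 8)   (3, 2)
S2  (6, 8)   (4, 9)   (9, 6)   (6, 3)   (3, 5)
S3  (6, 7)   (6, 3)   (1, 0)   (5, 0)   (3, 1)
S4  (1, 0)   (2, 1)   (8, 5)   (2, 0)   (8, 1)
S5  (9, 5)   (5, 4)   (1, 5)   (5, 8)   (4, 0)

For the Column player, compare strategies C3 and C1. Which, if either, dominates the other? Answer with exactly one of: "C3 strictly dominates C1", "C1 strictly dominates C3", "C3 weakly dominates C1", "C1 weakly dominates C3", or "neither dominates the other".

Compare C3 to C1 across each opponent action: S1: 8>3, S2: 6<8, S3: 0<7, S4: 5>0, S5: 5=5.
C3 does better at S1, S4 but worse at S2, S3; neither strategy dominates the other.

neither dominates the other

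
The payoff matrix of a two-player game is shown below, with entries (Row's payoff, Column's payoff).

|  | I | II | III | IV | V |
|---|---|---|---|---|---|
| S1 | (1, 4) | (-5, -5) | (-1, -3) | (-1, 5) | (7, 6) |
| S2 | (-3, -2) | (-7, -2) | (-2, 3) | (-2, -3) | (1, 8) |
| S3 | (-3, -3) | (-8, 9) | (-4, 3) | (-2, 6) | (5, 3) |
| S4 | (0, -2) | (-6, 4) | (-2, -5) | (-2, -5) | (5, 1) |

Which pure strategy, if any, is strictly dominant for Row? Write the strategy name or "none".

S1

S1 vs S2: I: 1>-3, II: -5>-7, III: -1>-2, IV: -1>-2, V: 7>1.
S1 vs S3: I: 1>-3, II: -5>-8, III: -1>-4, IV: -1>-2, V: 7>5.
S1 vs S4: I: 1>0, II: -5>-6, III: -1>-2, IV: -1>-2, V: 7>5.
S1 strictly beats every other strategy against every opponent action, so it is strictly dominant.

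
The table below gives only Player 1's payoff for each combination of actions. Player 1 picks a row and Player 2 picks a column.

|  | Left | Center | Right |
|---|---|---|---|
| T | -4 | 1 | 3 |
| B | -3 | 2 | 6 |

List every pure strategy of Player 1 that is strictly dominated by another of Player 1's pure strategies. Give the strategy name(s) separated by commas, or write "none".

T: dominated, since B does at least as well everywhere (Left: -3>-4, Center: 2>1, Right: 6>3).
B is not dominated — it holds its own against T at Left (-3>-4).

T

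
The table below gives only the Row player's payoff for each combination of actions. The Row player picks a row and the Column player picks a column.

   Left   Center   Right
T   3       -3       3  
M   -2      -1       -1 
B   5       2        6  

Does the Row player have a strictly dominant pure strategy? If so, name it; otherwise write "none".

B

B vs T: Left: 5>3, Center: 2>-3, Right: 6>3.
B vs M: Left: 5>-2, Center: 2>-1, Right: 6>-1.
B strictly beats every other strategy against every opponent action, so it is strictly dominant.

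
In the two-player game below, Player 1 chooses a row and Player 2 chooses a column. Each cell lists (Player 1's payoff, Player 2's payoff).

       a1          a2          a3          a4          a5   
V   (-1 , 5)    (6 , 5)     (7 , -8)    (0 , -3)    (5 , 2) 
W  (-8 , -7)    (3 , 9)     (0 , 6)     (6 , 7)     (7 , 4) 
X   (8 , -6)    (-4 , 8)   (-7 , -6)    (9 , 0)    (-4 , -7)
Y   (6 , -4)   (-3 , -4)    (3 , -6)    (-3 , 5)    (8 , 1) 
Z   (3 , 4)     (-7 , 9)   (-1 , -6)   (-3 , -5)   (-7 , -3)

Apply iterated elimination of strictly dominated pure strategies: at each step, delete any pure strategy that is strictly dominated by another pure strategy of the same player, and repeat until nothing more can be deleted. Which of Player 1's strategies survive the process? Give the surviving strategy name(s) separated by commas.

V, W, X, Y

For Player 2, a2 strictly dominates a3 on the remaining rows (V: 5>-8, W: 9>6, X: 8>-6, Y: -4>-6, Z: 9>-6); eliminate a3.
For Player 1, X strictly dominates Z on the remaining columns (a1: 8>3, a2: -4>-7, a4: 9>-3, a5: -4>-7); eliminate Z.
Among the remaining strategies, none is strictly dominated by another pure strategy of the same player, so the elimination stops.
Surviving strategies — Player 1: {V, W, X, Y}; Player 2: {a1, a2, a4, a5}.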